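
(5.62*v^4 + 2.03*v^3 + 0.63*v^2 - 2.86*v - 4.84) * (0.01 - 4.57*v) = -25.6834*v^5 - 9.2209*v^4 - 2.8588*v^3 + 13.0765*v^2 + 22.0902*v - 0.0484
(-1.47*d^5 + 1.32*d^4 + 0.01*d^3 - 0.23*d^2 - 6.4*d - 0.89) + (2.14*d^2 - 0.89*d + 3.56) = -1.47*d^5 + 1.32*d^4 + 0.01*d^3 + 1.91*d^2 - 7.29*d + 2.67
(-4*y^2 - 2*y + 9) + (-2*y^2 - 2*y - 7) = -6*y^2 - 4*y + 2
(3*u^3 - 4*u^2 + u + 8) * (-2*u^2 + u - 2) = -6*u^5 + 11*u^4 - 12*u^3 - 7*u^2 + 6*u - 16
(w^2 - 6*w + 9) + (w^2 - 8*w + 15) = 2*w^2 - 14*w + 24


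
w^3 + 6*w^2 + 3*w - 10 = (w - 1)*(w + 2)*(w + 5)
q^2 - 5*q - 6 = (q - 6)*(q + 1)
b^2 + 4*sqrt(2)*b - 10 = (b - sqrt(2))*(b + 5*sqrt(2))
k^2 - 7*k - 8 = (k - 8)*(k + 1)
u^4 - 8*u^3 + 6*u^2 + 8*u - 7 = (u - 7)*(u - 1)^2*(u + 1)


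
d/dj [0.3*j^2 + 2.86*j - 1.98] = 0.6*j + 2.86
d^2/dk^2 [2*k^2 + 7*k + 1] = 4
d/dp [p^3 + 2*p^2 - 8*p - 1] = 3*p^2 + 4*p - 8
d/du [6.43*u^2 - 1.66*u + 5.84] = 12.86*u - 1.66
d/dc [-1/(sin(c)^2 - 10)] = 4*sin(2*c)/(cos(2*c) + 19)^2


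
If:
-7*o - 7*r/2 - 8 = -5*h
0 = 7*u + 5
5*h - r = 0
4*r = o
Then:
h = -16/305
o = -64/61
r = -16/61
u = -5/7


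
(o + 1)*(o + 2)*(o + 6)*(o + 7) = o^4 + 16*o^3 + 83*o^2 + 152*o + 84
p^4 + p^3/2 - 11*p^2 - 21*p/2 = p*(p - 7/2)*(p + 1)*(p + 3)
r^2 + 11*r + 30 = (r + 5)*(r + 6)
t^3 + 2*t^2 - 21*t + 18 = (t - 3)*(t - 1)*(t + 6)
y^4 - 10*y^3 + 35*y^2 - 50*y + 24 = (y - 4)*(y - 3)*(y - 2)*(y - 1)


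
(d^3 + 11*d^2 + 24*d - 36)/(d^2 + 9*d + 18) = (d^2 + 5*d - 6)/(d + 3)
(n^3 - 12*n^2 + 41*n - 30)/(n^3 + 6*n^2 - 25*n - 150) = (n^2 - 7*n + 6)/(n^2 + 11*n + 30)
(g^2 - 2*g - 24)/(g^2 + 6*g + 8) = (g - 6)/(g + 2)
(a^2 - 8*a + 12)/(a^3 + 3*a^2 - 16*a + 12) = (a - 6)/(a^2 + 5*a - 6)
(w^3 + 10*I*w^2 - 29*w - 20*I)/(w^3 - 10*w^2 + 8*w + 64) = (w^3 + 10*I*w^2 - 29*w - 20*I)/(w^3 - 10*w^2 + 8*w + 64)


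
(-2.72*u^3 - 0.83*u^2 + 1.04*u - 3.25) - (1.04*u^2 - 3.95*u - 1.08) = -2.72*u^3 - 1.87*u^2 + 4.99*u - 2.17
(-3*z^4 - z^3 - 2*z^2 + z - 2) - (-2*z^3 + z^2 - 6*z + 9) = -3*z^4 + z^3 - 3*z^2 + 7*z - 11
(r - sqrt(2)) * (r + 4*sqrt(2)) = r^2 + 3*sqrt(2)*r - 8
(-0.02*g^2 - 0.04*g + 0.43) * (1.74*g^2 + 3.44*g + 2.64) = -0.0348*g^4 - 0.1384*g^3 + 0.5578*g^2 + 1.3736*g + 1.1352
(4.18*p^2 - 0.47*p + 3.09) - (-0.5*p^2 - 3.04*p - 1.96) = 4.68*p^2 + 2.57*p + 5.05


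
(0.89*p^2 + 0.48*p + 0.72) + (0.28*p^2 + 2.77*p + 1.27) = 1.17*p^2 + 3.25*p + 1.99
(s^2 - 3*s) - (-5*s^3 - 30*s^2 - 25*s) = 5*s^3 + 31*s^2 + 22*s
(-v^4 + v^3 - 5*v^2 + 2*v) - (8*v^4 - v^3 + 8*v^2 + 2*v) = -9*v^4 + 2*v^3 - 13*v^2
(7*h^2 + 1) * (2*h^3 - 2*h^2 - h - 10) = 14*h^5 - 14*h^4 - 5*h^3 - 72*h^2 - h - 10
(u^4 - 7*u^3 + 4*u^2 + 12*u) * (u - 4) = u^5 - 11*u^4 + 32*u^3 - 4*u^2 - 48*u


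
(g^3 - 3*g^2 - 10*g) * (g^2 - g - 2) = g^5 - 4*g^4 - 9*g^3 + 16*g^2 + 20*g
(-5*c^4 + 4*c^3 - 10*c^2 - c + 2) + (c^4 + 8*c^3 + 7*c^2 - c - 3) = -4*c^4 + 12*c^3 - 3*c^2 - 2*c - 1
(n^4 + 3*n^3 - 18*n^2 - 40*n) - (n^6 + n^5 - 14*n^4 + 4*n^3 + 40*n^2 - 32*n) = -n^6 - n^5 + 15*n^4 - n^3 - 58*n^2 - 8*n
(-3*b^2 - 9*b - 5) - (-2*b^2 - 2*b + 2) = -b^2 - 7*b - 7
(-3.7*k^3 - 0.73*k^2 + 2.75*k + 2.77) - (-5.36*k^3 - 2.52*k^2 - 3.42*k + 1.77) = 1.66*k^3 + 1.79*k^2 + 6.17*k + 1.0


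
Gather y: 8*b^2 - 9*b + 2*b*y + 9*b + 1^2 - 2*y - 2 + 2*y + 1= 8*b^2 + 2*b*y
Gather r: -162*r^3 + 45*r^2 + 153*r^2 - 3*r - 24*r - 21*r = -162*r^3 + 198*r^2 - 48*r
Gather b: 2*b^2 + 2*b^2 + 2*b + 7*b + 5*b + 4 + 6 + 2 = 4*b^2 + 14*b + 12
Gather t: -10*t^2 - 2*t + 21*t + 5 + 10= -10*t^2 + 19*t + 15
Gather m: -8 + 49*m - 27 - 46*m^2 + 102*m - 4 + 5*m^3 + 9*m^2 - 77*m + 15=5*m^3 - 37*m^2 + 74*m - 24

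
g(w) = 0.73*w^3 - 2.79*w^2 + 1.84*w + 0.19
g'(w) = 2.19*w^2 - 5.58*w + 1.84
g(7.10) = 133.89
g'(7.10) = 72.62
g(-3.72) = -82.84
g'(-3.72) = 52.90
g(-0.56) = -1.84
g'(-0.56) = 5.65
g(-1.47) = -10.86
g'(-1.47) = 14.77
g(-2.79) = -42.52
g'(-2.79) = 34.46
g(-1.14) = -6.62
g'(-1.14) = 11.05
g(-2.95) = -48.26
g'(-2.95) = 37.36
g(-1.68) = -14.24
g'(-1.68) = 17.40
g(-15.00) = -3118.91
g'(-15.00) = 578.29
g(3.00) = 0.31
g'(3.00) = 4.81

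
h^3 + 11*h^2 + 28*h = h*(h + 4)*(h + 7)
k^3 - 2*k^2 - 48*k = k*(k - 8)*(k + 6)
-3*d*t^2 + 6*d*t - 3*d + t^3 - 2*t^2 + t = (-3*d + t)*(t - 1)^2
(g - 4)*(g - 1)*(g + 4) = g^3 - g^2 - 16*g + 16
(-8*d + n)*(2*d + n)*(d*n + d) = -16*d^3*n - 16*d^3 - 6*d^2*n^2 - 6*d^2*n + d*n^3 + d*n^2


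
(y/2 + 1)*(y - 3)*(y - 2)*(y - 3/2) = y^4/2 - 9*y^3/4 + y^2/4 + 9*y - 9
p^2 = p^2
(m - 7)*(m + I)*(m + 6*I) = m^3 - 7*m^2 + 7*I*m^2 - 6*m - 49*I*m + 42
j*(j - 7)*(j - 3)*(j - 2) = j^4 - 12*j^3 + 41*j^2 - 42*j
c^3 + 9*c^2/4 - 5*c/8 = c*(c - 1/4)*(c + 5/2)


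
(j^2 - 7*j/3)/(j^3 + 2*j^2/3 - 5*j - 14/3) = j/(j^2 + 3*j + 2)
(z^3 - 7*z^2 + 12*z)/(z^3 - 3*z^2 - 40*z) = (-z^2 + 7*z - 12)/(-z^2 + 3*z + 40)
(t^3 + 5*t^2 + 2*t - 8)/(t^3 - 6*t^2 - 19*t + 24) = (t^2 + 6*t + 8)/(t^2 - 5*t - 24)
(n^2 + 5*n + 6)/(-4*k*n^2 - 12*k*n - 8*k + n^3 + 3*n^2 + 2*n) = (-n - 3)/(4*k*n + 4*k - n^2 - n)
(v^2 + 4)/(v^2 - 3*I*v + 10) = (v - 2*I)/(v - 5*I)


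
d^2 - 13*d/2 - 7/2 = (d - 7)*(d + 1/2)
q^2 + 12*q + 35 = (q + 5)*(q + 7)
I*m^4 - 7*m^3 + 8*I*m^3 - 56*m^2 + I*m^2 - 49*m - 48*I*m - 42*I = (m + 7)*(m + I)*(m + 6*I)*(I*m + I)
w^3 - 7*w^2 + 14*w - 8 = (w - 4)*(w - 2)*(w - 1)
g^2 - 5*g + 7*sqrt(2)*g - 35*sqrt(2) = (g - 5)*(g + 7*sqrt(2))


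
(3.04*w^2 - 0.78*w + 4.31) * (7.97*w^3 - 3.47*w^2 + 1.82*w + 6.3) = 24.2288*w^5 - 16.7654*w^4 + 42.5901*w^3 + 2.7767*w^2 + 2.9302*w + 27.153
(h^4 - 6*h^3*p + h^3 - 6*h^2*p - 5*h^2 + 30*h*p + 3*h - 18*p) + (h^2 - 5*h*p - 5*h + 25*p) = h^4 - 6*h^3*p + h^3 - 6*h^2*p - 4*h^2 + 25*h*p - 2*h + 7*p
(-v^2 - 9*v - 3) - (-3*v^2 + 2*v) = 2*v^2 - 11*v - 3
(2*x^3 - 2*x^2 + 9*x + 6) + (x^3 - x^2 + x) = 3*x^3 - 3*x^2 + 10*x + 6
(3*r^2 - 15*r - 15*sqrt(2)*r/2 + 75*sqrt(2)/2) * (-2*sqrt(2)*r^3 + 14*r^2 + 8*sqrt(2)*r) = -6*sqrt(2)*r^5 + 30*sqrt(2)*r^4 + 72*r^4 - 360*r^3 - 81*sqrt(2)*r^3 - 120*r^2 + 405*sqrt(2)*r^2 + 600*r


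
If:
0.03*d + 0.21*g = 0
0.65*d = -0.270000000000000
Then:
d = -0.42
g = 0.06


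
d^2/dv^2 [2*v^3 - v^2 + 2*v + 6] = 12*v - 2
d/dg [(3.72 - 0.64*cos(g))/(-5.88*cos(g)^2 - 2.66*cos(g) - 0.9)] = (3.7632*cos(g)^2 - 43.7472*cos(g) - 10.4712)*sin(g)/(34.5744*cos(g)^4 + 31.2816*cos(g)^3 + 17.6596*cos(g)^2 + 4.788*cos(g) + 0.81)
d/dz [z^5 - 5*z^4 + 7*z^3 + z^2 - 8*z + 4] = 5*z^4 - 20*z^3 + 21*z^2 + 2*z - 8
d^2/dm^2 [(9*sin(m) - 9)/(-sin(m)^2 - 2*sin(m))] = 9*(sin(m)^2 - 6*sin(m) - 8 + 2/sin(m) + 12/sin(m)^2 + 8/sin(m)^3)/(sin(m) + 2)^3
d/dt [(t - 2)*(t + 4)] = 2*t + 2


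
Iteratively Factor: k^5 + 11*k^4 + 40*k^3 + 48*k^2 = (k + 4)*(k^4 + 7*k^3 + 12*k^2) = k*(k + 4)*(k^3 + 7*k^2 + 12*k) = k*(k + 3)*(k + 4)*(k^2 + 4*k) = k^2*(k + 3)*(k + 4)*(k + 4)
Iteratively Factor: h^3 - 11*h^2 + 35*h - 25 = (h - 5)*(h^2 - 6*h + 5) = (h - 5)*(h - 1)*(h - 5)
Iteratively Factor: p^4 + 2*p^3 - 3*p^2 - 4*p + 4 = (p - 1)*(p^3 + 3*p^2 - 4) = (p - 1)*(p + 2)*(p^2 + p - 2) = (p - 1)*(p + 2)^2*(p - 1)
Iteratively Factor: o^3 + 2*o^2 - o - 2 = (o + 1)*(o^2 + o - 2) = (o + 1)*(o + 2)*(o - 1)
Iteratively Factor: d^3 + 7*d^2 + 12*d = (d)*(d^2 + 7*d + 12) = d*(d + 4)*(d + 3)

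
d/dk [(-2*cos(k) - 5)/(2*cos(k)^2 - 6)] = (sin(k)^2 - 5*cos(k) - 4)*sin(k)/(cos(k)^2 - 3)^2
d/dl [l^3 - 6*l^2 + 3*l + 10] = 3*l^2 - 12*l + 3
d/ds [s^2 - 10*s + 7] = 2*s - 10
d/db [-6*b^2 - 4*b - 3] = -12*b - 4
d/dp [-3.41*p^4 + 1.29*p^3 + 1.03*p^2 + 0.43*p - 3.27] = -13.64*p^3 + 3.87*p^2 + 2.06*p + 0.43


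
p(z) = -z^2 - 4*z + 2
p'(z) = -2*z - 4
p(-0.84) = 4.65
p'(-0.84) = -2.32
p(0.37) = 0.38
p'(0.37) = -4.74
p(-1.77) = 5.95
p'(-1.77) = -0.46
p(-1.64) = 5.87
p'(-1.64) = -0.72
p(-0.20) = 2.76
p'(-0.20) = -3.60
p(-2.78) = 5.39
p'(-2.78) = 1.56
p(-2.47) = 5.78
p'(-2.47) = 0.94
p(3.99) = -29.88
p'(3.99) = -11.98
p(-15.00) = -163.00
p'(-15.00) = 26.00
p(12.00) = -190.00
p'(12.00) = -28.00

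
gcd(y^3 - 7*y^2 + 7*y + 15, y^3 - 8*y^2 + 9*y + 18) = y^2 - 2*y - 3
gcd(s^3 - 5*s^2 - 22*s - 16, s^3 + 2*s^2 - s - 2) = s^2 + 3*s + 2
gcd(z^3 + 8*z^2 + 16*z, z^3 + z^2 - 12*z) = z^2 + 4*z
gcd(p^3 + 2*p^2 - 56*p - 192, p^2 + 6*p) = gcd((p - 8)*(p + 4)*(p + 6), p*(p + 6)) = p + 6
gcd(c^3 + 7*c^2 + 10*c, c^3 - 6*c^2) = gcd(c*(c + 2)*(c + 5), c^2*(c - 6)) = c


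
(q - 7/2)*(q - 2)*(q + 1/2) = q^3 - 5*q^2 + 17*q/4 + 7/2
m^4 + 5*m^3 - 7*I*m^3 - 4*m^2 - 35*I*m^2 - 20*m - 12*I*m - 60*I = (m + 5)*(m - 6*I)*(m - 2*I)*(m + I)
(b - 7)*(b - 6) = b^2 - 13*b + 42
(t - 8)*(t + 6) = t^2 - 2*t - 48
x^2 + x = x*(x + 1)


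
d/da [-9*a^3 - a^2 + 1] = a*(-27*a - 2)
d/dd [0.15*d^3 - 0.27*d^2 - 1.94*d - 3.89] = 0.45*d^2 - 0.54*d - 1.94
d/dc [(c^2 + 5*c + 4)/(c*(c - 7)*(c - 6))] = (-c^4 - 10*c^3 + 95*c^2 + 104*c - 168)/(c^2*(c^4 - 26*c^3 + 253*c^2 - 1092*c + 1764))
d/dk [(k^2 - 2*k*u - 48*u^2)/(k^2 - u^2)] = 2*u*(k^2 + 47*k*u + u^2)/(k^4 - 2*k^2*u^2 + u^4)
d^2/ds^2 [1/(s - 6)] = 2/(s - 6)^3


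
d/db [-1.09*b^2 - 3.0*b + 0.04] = -2.18*b - 3.0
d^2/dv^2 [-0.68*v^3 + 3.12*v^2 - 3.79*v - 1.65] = 6.24 - 4.08*v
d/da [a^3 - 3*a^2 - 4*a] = 3*a^2 - 6*a - 4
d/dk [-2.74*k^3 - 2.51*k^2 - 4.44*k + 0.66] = -8.22*k^2 - 5.02*k - 4.44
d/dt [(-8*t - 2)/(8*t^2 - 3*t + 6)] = 2*(32*t^2 + 16*t - 27)/(64*t^4 - 48*t^3 + 105*t^2 - 36*t + 36)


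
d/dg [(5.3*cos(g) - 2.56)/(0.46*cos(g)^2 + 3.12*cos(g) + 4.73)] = (2.438*cos(g)^2 - 2.3552*cos(g) - 33.0562)*sin(g)/(0.2116*cos(g)^4 + 2.8704*cos(g)^3 + 14.086*cos(g)^2 + 29.5152*cos(g) + 22.3729)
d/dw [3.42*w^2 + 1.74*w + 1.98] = 6.84*w + 1.74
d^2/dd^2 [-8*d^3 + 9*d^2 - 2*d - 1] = 18 - 48*d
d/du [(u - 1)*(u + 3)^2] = (u + 3)*(3*u + 1)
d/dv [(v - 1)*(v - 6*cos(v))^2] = (v - 6*cos(v))*(v + (2*v - 2)*(6*sin(v) + 1) - 6*cos(v))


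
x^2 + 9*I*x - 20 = (x + 4*I)*(x + 5*I)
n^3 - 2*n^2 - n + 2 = (n - 2)*(n - 1)*(n + 1)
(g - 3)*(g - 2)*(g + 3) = g^3 - 2*g^2 - 9*g + 18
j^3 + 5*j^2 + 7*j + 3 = (j + 1)^2*(j + 3)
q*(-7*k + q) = -7*k*q + q^2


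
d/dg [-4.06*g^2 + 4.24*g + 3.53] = 4.24 - 8.12*g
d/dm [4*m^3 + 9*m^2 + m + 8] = 12*m^2 + 18*m + 1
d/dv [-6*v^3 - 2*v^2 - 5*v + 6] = -18*v^2 - 4*v - 5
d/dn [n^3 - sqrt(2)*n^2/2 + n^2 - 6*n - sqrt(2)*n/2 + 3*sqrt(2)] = 3*n^2 - sqrt(2)*n + 2*n - 6 - sqrt(2)/2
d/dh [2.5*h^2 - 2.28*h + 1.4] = 5.0*h - 2.28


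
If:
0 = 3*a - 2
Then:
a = 2/3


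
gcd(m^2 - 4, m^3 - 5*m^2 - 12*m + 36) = m - 2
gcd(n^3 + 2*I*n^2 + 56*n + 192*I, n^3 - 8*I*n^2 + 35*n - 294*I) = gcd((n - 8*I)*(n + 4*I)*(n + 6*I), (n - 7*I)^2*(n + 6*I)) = n + 6*I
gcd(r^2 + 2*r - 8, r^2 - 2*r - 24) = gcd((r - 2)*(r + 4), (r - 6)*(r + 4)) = r + 4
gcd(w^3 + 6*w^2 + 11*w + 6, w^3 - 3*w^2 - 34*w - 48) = w^2 + 5*w + 6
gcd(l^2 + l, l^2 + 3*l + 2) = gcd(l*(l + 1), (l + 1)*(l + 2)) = l + 1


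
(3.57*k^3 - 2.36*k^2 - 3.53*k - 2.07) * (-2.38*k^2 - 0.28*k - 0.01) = -8.4966*k^5 + 4.6172*k^4 + 9.0265*k^3 + 5.9386*k^2 + 0.6149*k + 0.0207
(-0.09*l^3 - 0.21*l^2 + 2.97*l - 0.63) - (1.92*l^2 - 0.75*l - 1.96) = -0.09*l^3 - 2.13*l^2 + 3.72*l + 1.33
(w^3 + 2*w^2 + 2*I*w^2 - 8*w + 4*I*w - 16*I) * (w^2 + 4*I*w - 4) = w^5 + 2*w^4 + 6*I*w^4 - 20*w^3 + 12*I*w^3 - 24*w^2 - 56*I*w^2 + 96*w - 16*I*w + 64*I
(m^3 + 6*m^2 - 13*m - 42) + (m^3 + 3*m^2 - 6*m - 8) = 2*m^3 + 9*m^2 - 19*m - 50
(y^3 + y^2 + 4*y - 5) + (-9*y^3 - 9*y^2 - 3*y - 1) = -8*y^3 - 8*y^2 + y - 6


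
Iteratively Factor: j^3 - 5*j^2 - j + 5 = (j + 1)*(j^2 - 6*j + 5) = (j - 1)*(j + 1)*(j - 5)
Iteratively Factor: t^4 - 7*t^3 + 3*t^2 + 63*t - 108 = (t + 3)*(t^3 - 10*t^2 + 33*t - 36) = (t - 4)*(t + 3)*(t^2 - 6*t + 9) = (t - 4)*(t - 3)*(t + 3)*(t - 3)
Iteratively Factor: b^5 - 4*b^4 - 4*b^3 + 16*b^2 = (b)*(b^4 - 4*b^3 - 4*b^2 + 16*b) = b*(b - 2)*(b^3 - 2*b^2 - 8*b) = b*(b - 4)*(b - 2)*(b^2 + 2*b) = b*(b - 4)*(b - 2)*(b + 2)*(b)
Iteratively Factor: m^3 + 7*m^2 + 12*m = (m)*(m^2 + 7*m + 12) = m*(m + 4)*(m + 3)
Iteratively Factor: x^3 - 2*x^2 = (x)*(x^2 - 2*x) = x*(x - 2)*(x)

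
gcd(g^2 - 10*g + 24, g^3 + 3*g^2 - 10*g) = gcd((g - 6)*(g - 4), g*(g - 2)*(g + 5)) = 1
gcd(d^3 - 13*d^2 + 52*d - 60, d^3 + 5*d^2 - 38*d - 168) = d - 6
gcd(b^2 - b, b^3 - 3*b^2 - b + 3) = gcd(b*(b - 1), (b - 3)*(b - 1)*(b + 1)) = b - 1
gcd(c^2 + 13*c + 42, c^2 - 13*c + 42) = 1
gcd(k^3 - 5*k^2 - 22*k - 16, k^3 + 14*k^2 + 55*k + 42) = k + 1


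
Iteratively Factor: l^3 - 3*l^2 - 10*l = (l - 5)*(l^2 + 2*l) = (l - 5)*(l + 2)*(l)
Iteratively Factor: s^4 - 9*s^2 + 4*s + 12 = (s + 3)*(s^3 - 3*s^2 + 4) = (s - 2)*(s + 3)*(s^2 - s - 2) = (s - 2)*(s + 1)*(s + 3)*(s - 2)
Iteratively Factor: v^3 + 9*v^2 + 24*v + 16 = (v + 4)*(v^2 + 5*v + 4) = (v + 1)*(v + 4)*(v + 4)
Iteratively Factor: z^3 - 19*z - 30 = (z - 5)*(z^2 + 5*z + 6) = (z - 5)*(z + 3)*(z + 2)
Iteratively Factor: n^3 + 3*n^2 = (n + 3)*(n^2) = n*(n + 3)*(n)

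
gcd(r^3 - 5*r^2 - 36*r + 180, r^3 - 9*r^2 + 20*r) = r - 5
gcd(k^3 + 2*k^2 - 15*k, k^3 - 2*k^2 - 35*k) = k^2 + 5*k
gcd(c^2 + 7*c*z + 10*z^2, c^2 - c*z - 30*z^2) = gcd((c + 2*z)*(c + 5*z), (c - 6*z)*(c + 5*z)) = c + 5*z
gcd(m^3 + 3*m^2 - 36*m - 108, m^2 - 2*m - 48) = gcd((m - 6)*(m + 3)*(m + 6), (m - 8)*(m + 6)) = m + 6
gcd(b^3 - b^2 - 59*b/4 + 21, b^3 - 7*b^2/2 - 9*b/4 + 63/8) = b^2 - 5*b + 21/4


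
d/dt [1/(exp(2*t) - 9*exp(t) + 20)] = (9 - 2*exp(t))*exp(t)/(exp(2*t) - 9*exp(t) + 20)^2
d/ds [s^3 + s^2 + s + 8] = 3*s^2 + 2*s + 1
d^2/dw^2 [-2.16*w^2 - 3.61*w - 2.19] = -4.32000000000000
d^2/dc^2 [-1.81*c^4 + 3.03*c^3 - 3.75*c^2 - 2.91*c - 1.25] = -21.72*c^2 + 18.18*c - 7.5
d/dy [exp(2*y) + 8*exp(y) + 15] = 2*(exp(y) + 4)*exp(y)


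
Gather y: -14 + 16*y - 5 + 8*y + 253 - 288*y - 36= 198 - 264*y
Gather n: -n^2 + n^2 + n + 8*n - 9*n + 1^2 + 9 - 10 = 0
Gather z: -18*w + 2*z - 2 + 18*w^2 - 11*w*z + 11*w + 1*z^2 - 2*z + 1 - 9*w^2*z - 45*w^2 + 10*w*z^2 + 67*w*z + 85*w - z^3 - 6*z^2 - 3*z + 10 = -27*w^2 + 78*w - z^3 + z^2*(10*w - 5) + z*(-9*w^2 + 56*w - 3) + 9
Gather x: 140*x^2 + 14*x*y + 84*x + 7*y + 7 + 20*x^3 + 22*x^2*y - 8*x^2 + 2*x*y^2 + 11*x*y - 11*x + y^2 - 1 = 20*x^3 + x^2*(22*y + 132) + x*(2*y^2 + 25*y + 73) + y^2 + 7*y + 6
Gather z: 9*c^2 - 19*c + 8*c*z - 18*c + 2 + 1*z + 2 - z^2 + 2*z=9*c^2 - 37*c - z^2 + z*(8*c + 3) + 4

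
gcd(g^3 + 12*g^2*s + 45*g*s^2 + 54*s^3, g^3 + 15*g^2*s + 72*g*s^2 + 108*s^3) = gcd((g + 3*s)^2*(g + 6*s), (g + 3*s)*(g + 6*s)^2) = g^2 + 9*g*s + 18*s^2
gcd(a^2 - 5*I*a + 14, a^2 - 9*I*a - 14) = a - 7*I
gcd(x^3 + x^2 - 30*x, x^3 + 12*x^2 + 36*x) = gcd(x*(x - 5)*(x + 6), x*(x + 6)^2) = x^2 + 6*x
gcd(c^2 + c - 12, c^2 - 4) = 1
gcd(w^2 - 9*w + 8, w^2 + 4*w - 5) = w - 1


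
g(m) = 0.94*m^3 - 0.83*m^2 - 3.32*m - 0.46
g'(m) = 2.82*m^2 - 1.66*m - 3.32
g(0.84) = -3.28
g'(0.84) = -2.72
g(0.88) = -3.38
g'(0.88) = -2.60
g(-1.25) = 0.56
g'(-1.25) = 3.16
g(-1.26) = 0.53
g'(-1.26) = 3.25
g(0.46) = -2.07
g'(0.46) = -3.49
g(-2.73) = -16.71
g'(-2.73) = 22.23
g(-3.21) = -29.45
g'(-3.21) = 31.07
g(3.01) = 7.66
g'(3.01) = 17.23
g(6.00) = 152.78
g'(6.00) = 88.24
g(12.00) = 1464.50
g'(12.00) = 382.84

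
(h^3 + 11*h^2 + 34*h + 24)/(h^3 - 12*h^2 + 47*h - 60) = (h^3 + 11*h^2 + 34*h + 24)/(h^3 - 12*h^2 + 47*h - 60)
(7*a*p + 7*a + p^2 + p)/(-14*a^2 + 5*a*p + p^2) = (p + 1)/(-2*a + p)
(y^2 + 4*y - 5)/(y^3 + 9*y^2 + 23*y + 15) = (y - 1)/(y^2 + 4*y + 3)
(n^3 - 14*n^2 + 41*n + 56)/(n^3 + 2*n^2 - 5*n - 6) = (n^2 - 15*n + 56)/(n^2 + n - 6)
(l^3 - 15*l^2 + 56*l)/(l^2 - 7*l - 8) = l*(l - 7)/(l + 1)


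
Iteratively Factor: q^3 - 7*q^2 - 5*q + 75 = (q - 5)*(q^2 - 2*q - 15) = (q - 5)^2*(q + 3)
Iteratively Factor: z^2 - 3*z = (z)*(z - 3)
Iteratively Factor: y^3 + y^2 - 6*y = (y)*(y^2 + y - 6) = y*(y + 3)*(y - 2)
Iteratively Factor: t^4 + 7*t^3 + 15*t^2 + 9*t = (t + 1)*(t^3 + 6*t^2 + 9*t) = (t + 1)*(t + 3)*(t^2 + 3*t) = t*(t + 1)*(t + 3)*(t + 3)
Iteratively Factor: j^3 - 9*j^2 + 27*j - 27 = (j - 3)*(j^2 - 6*j + 9) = (j - 3)^2*(j - 3)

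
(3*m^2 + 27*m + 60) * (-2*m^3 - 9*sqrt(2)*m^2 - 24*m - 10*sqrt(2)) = -6*m^5 - 54*m^4 - 27*sqrt(2)*m^4 - 243*sqrt(2)*m^3 - 192*m^3 - 570*sqrt(2)*m^2 - 648*m^2 - 1440*m - 270*sqrt(2)*m - 600*sqrt(2)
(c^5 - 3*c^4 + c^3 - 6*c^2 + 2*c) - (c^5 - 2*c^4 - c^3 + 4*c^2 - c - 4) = -c^4 + 2*c^3 - 10*c^2 + 3*c + 4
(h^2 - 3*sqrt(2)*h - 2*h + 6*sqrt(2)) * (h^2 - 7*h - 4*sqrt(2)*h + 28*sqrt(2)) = h^4 - 7*sqrt(2)*h^3 - 9*h^3 + 38*h^2 + 63*sqrt(2)*h^2 - 216*h - 98*sqrt(2)*h + 336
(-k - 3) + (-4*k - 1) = -5*k - 4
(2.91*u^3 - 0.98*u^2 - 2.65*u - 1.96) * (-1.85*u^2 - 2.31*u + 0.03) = -5.3835*u^5 - 4.9091*u^4 + 7.2536*u^3 + 9.7181*u^2 + 4.4481*u - 0.0588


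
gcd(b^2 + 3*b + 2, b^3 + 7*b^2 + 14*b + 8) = b^2 + 3*b + 2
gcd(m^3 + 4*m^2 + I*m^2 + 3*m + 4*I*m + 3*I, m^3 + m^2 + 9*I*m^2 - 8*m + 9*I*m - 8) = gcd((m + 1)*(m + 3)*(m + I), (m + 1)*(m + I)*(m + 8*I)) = m^2 + m*(1 + I) + I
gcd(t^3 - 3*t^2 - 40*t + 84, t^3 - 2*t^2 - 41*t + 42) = t^2 - t - 42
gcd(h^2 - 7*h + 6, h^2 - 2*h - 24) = h - 6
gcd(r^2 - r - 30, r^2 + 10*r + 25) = r + 5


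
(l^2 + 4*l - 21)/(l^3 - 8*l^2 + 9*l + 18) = (l + 7)/(l^2 - 5*l - 6)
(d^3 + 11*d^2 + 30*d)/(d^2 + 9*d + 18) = d*(d + 5)/(d + 3)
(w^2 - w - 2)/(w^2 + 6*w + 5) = (w - 2)/(w + 5)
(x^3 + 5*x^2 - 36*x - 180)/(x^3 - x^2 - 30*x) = (x + 6)/x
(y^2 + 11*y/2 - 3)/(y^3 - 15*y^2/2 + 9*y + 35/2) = (2*y^2 + 11*y - 6)/(2*y^3 - 15*y^2 + 18*y + 35)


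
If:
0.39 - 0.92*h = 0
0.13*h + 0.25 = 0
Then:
No Solution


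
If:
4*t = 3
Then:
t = 3/4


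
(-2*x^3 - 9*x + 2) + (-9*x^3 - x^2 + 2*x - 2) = -11*x^3 - x^2 - 7*x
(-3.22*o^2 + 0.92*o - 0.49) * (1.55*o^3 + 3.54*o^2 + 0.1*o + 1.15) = -4.991*o^5 - 9.9728*o^4 + 2.1753*o^3 - 5.3456*o^2 + 1.009*o - 0.5635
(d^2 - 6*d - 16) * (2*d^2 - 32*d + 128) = 2*d^4 - 44*d^3 + 288*d^2 - 256*d - 2048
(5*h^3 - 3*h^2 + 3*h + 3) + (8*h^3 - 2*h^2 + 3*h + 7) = 13*h^3 - 5*h^2 + 6*h + 10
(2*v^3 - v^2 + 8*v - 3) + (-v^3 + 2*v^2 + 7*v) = v^3 + v^2 + 15*v - 3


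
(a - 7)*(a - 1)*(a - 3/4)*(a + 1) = a^4 - 31*a^3/4 + 17*a^2/4 + 31*a/4 - 21/4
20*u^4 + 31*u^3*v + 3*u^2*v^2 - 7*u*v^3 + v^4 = (-5*u + v)*(-4*u + v)*(u + v)^2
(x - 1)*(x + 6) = x^2 + 5*x - 6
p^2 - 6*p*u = p*(p - 6*u)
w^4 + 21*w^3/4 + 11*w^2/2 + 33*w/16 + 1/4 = (w + 1/4)*(w + 1/2)^2*(w + 4)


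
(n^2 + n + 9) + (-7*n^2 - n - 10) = -6*n^2 - 1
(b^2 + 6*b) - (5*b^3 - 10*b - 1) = -5*b^3 + b^2 + 16*b + 1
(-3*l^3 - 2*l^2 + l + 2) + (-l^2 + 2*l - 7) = -3*l^3 - 3*l^2 + 3*l - 5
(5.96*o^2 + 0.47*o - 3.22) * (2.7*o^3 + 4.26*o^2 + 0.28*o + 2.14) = 16.092*o^5 + 26.6586*o^4 - 5.023*o^3 - 0.831199999999999*o^2 + 0.1042*o - 6.8908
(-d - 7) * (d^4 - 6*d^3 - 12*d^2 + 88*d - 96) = -d^5 - d^4 + 54*d^3 - 4*d^2 - 520*d + 672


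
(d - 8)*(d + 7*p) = d^2 + 7*d*p - 8*d - 56*p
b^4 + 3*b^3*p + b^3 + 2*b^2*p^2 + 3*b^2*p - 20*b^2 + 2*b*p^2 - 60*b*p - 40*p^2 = (b - 4)*(b + 5)*(b + p)*(b + 2*p)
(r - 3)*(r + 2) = r^2 - r - 6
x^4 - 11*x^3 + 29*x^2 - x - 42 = (x - 7)*(x - 3)*(x - 2)*(x + 1)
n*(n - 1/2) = n^2 - n/2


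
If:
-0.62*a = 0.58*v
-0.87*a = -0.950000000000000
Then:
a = 1.09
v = -1.17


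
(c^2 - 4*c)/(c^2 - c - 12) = c/(c + 3)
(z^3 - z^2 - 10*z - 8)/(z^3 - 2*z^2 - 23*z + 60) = (z^2 + 3*z + 2)/(z^2 + 2*z - 15)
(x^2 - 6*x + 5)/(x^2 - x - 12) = (-x^2 + 6*x - 5)/(-x^2 + x + 12)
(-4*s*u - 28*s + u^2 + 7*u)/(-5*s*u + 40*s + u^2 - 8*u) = (4*s*u + 28*s - u^2 - 7*u)/(5*s*u - 40*s - u^2 + 8*u)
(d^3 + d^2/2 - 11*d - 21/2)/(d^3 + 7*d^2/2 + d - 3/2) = (2*d - 7)/(2*d - 1)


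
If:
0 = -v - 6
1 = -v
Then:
No Solution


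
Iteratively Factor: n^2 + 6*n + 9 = (n + 3)*(n + 3)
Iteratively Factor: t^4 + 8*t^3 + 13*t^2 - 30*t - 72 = (t + 4)*(t^3 + 4*t^2 - 3*t - 18) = (t + 3)*(t + 4)*(t^2 + t - 6) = (t - 2)*(t + 3)*(t + 4)*(t + 3)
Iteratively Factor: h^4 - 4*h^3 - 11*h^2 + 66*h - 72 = (h - 2)*(h^3 - 2*h^2 - 15*h + 36) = (h - 3)*(h - 2)*(h^2 + h - 12) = (h - 3)^2*(h - 2)*(h + 4)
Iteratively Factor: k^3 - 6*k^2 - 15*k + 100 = (k - 5)*(k^2 - k - 20) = (k - 5)^2*(k + 4)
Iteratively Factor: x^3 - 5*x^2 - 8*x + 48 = (x - 4)*(x^2 - x - 12) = (x - 4)^2*(x + 3)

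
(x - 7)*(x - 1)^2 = x^3 - 9*x^2 + 15*x - 7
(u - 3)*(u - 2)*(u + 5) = u^3 - 19*u + 30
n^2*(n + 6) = n^3 + 6*n^2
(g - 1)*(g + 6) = g^2 + 5*g - 6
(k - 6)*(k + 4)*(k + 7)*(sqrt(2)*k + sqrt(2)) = sqrt(2)*k^4 + 6*sqrt(2)*k^3 - 33*sqrt(2)*k^2 - 206*sqrt(2)*k - 168*sqrt(2)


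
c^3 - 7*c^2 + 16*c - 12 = (c - 3)*(c - 2)^2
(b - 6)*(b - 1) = b^2 - 7*b + 6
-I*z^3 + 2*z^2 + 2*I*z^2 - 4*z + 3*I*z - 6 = (z - 3)*(z + 2*I)*(-I*z - I)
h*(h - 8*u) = h^2 - 8*h*u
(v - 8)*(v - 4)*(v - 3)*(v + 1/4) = v^4 - 59*v^3/4 + 257*v^2/4 - 79*v - 24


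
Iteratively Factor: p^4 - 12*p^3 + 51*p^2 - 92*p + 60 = (p - 3)*(p^3 - 9*p^2 + 24*p - 20) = (p - 5)*(p - 3)*(p^2 - 4*p + 4) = (p - 5)*(p - 3)*(p - 2)*(p - 2)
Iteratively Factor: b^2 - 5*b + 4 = (b - 4)*(b - 1)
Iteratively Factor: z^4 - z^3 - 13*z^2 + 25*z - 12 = (z - 1)*(z^3 - 13*z + 12) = (z - 3)*(z - 1)*(z^2 + 3*z - 4) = (z - 3)*(z - 1)*(z + 4)*(z - 1)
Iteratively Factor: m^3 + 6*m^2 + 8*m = (m)*(m^2 + 6*m + 8) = m*(m + 2)*(m + 4)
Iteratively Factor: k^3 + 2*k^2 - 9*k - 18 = (k + 2)*(k^2 - 9) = (k + 2)*(k + 3)*(k - 3)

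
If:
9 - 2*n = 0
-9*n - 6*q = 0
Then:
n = 9/2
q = -27/4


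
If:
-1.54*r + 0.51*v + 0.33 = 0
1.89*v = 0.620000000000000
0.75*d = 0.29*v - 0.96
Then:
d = -1.15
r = 0.32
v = 0.33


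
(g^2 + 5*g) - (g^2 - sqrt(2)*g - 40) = sqrt(2)*g + 5*g + 40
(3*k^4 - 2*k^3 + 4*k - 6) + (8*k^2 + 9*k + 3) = 3*k^4 - 2*k^3 + 8*k^2 + 13*k - 3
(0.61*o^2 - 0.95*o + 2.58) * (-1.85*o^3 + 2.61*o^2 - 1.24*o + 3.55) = -1.1285*o^5 + 3.3496*o^4 - 8.0089*o^3 + 10.0773*o^2 - 6.5717*o + 9.159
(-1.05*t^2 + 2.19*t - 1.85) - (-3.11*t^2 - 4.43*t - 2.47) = 2.06*t^2 + 6.62*t + 0.62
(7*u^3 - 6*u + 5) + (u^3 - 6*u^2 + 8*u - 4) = 8*u^3 - 6*u^2 + 2*u + 1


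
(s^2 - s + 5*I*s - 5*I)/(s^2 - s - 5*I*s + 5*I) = (s + 5*I)/(s - 5*I)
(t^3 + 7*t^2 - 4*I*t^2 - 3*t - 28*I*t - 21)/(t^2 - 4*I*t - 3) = t + 7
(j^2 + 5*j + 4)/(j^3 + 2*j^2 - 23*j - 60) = (j + 1)/(j^2 - 2*j - 15)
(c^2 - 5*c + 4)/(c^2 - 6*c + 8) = (c - 1)/(c - 2)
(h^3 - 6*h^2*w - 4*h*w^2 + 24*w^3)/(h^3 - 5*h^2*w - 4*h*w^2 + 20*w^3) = (-h + 6*w)/(-h + 5*w)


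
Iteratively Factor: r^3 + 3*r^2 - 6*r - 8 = (r + 1)*(r^2 + 2*r - 8) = (r - 2)*(r + 1)*(r + 4)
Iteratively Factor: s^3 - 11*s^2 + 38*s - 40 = (s - 2)*(s^2 - 9*s + 20) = (s - 5)*(s - 2)*(s - 4)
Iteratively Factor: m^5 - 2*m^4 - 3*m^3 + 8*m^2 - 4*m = (m + 2)*(m^4 - 4*m^3 + 5*m^2 - 2*m) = m*(m + 2)*(m^3 - 4*m^2 + 5*m - 2) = m*(m - 1)*(m + 2)*(m^2 - 3*m + 2) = m*(m - 2)*(m - 1)*(m + 2)*(m - 1)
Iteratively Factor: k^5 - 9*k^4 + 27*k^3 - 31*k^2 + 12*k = (k - 1)*(k^4 - 8*k^3 + 19*k^2 - 12*k) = (k - 4)*(k - 1)*(k^3 - 4*k^2 + 3*k) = (k - 4)*(k - 1)^2*(k^2 - 3*k) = k*(k - 4)*(k - 1)^2*(k - 3)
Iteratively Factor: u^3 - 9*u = (u + 3)*(u^2 - 3*u) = (u - 3)*(u + 3)*(u)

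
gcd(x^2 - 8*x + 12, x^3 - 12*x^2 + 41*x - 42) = x - 2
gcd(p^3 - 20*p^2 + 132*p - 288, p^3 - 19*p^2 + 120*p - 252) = p^2 - 12*p + 36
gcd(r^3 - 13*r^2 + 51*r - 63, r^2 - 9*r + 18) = r - 3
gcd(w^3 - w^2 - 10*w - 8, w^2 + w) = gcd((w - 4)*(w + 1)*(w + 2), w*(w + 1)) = w + 1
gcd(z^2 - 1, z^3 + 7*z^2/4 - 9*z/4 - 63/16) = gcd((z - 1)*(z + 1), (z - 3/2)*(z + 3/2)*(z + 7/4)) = 1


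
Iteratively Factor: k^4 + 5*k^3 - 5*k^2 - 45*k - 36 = (k - 3)*(k^3 + 8*k^2 + 19*k + 12) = (k - 3)*(k + 1)*(k^2 + 7*k + 12) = (k - 3)*(k + 1)*(k + 3)*(k + 4)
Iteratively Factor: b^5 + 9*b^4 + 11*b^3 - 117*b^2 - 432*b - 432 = (b + 3)*(b^4 + 6*b^3 - 7*b^2 - 96*b - 144) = (b + 3)*(b + 4)*(b^3 + 2*b^2 - 15*b - 36) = (b + 3)^2*(b + 4)*(b^2 - b - 12) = (b + 3)^3*(b + 4)*(b - 4)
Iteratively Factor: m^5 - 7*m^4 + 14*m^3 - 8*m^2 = (m - 2)*(m^4 - 5*m^3 + 4*m^2) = (m - 2)*(m - 1)*(m^3 - 4*m^2) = m*(m - 2)*(m - 1)*(m^2 - 4*m) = m*(m - 4)*(m - 2)*(m - 1)*(m)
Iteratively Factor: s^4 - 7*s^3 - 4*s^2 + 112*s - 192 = (s + 4)*(s^3 - 11*s^2 + 40*s - 48) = (s - 4)*(s + 4)*(s^2 - 7*s + 12) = (s - 4)*(s - 3)*(s + 4)*(s - 4)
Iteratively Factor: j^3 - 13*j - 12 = (j + 3)*(j^2 - 3*j - 4) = (j - 4)*(j + 3)*(j + 1)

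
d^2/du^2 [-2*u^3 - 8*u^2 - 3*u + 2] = -12*u - 16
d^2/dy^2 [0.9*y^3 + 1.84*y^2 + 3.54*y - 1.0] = 5.4*y + 3.68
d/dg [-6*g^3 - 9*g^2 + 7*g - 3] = -18*g^2 - 18*g + 7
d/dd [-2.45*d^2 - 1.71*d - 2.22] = -4.9*d - 1.71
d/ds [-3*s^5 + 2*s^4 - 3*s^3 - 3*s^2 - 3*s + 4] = -15*s^4 + 8*s^3 - 9*s^2 - 6*s - 3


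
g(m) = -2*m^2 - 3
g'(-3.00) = 12.00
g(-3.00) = -21.00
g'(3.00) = -12.00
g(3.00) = -21.00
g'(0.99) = -3.96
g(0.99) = -4.96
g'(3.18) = -12.72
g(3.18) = -23.22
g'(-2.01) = 8.04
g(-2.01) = -11.08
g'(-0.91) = 3.64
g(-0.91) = -4.66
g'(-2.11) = 8.44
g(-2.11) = -11.90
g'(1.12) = -4.48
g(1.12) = -5.51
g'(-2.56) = 10.24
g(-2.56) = -16.11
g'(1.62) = -6.48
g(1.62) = -8.25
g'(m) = -4*m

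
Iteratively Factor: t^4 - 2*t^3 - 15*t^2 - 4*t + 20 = (t - 5)*(t^3 + 3*t^2 - 4) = (t - 5)*(t + 2)*(t^2 + t - 2) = (t - 5)*(t - 1)*(t + 2)*(t + 2)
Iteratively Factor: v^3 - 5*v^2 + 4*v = (v)*(v^2 - 5*v + 4) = v*(v - 4)*(v - 1)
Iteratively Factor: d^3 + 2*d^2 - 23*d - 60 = (d - 5)*(d^2 + 7*d + 12) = (d - 5)*(d + 4)*(d + 3)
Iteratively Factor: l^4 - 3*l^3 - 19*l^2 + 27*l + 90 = (l - 5)*(l^3 + 2*l^2 - 9*l - 18) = (l - 5)*(l + 2)*(l^2 - 9) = (l - 5)*(l - 3)*(l + 2)*(l + 3)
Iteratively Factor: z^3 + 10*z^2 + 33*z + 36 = (z + 3)*(z^2 + 7*z + 12) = (z + 3)^2*(z + 4)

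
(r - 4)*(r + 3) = r^2 - r - 12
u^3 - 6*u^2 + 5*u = u*(u - 5)*(u - 1)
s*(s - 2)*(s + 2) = s^3 - 4*s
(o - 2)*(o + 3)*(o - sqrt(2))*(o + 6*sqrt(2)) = o^4 + o^3 + 5*sqrt(2)*o^3 - 18*o^2 + 5*sqrt(2)*o^2 - 30*sqrt(2)*o - 12*o + 72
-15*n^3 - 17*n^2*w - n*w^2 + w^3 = (-5*n + w)*(n + w)*(3*n + w)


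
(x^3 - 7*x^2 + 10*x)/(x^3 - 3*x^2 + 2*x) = (x - 5)/(x - 1)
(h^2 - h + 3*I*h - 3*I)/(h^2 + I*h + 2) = (h^2 - h + 3*I*h - 3*I)/(h^2 + I*h + 2)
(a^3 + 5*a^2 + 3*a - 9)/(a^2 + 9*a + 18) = (a^2 + 2*a - 3)/(a + 6)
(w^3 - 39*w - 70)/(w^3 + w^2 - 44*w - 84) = (w + 5)/(w + 6)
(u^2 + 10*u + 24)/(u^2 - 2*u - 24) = (u + 6)/(u - 6)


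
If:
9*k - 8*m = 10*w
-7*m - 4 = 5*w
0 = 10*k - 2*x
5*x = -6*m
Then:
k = 1/2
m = -25/12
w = 127/60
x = 5/2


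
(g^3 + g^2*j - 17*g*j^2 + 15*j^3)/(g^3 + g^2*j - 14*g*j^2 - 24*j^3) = (g^3 + g^2*j - 17*g*j^2 + 15*j^3)/(g^3 + g^2*j - 14*g*j^2 - 24*j^3)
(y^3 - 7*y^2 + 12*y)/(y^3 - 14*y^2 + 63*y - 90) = y*(y - 4)/(y^2 - 11*y + 30)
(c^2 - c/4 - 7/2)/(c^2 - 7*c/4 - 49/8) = 2*(c - 2)/(2*c - 7)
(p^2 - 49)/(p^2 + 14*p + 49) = (p - 7)/(p + 7)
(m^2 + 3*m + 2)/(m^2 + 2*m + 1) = (m + 2)/(m + 1)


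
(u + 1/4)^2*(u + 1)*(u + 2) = u^4 + 7*u^3/2 + 57*u^2/16 + 19*u/16 + 1/8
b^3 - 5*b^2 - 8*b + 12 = (b - 6)*(b - 1)*(b + 2)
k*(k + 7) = k^2 + 7*k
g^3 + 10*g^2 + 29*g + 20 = (g + 1)*(g + 4)*(g + 5)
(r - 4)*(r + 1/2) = r^2 - 7*r/2 - 2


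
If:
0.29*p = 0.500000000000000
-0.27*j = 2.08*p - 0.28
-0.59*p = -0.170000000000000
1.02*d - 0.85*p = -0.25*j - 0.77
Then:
No Solution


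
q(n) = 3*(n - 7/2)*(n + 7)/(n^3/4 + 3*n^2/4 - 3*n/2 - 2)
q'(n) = 3*(n - 7/2)*(n + 7)*(-3*n^2/4 - 3*n/2 + 3/2)/(n^3/4 + 3*n^2/4 - 3*n/2 - 2)^2 + 3*(n - 7/2)/(n^3/4 + 3*n^2/4 - 3*n/2 - 2) + 3*(n + 7)/(n^3/4 + 3*n^2/4 - 3*n/2 - 2)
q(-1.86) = -46.54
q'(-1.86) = -44.80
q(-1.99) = -41.57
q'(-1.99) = -32.45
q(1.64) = 35.98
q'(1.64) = 64.75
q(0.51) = 26.56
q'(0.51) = -11.00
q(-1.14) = -259.52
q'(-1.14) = -1833.99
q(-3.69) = -60.19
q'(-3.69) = 151.39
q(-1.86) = -46.54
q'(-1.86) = -44.80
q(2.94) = -2.60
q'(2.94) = 8.18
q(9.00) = 1.16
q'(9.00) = -0.09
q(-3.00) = -31.20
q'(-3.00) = 6.36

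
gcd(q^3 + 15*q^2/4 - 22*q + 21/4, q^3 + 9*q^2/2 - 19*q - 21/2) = q^2 + 4*q - 21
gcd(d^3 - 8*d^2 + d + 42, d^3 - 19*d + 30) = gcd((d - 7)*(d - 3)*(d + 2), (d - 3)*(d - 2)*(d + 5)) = d - 3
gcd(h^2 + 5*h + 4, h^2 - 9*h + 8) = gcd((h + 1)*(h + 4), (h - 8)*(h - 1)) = 1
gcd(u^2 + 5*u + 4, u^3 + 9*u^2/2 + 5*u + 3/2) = u + 1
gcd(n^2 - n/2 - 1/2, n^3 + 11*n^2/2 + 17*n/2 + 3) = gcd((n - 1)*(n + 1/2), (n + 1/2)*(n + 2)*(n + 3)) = n + 1/2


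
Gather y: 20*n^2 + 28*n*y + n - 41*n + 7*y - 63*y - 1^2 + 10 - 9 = 20*n^2 - 40*n + y*(28*n - 56)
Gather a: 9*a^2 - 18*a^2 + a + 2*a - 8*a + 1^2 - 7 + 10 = -9*a^2 - 5*a + 4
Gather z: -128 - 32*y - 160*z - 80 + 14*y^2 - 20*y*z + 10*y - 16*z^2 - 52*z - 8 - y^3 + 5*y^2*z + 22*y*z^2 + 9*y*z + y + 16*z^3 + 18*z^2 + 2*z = -y^3 + 14*y^2 - 21*y + 16*z^3 + z^2*(22*y + 2) + z*(5*y^2 - 11*y - 210) - 216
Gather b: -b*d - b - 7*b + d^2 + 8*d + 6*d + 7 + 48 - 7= b*(-d - 8) + d^2 + 14*d + 48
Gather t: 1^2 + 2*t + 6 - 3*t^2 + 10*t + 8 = -3*t^2 + 12*t + 15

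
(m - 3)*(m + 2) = m^2 - m - 6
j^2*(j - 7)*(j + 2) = j^4 - 5*j^3 - 14*j^2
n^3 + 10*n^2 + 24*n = n*(n + 4)*(n + 6)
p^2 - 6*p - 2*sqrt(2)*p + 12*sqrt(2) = (p - 6)*(p - 2*sqrt(2))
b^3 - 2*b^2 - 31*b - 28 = (b - 7)*(b + 1)*(b + 4)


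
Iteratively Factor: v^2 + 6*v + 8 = (v + 2)*(v + 4)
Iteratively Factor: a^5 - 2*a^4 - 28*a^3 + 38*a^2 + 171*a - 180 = (a + 3)*(a^4 - 5*a^3 - 13*a^2 + 77*a - 60) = (a - 5)*(a + 3)*(a^3 - 13*a + 12) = (a - 5)*(a - 1)*(a + 3)*(a^2 + a - 12) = (a - 5)*(a - 3)*(a - 1)*(a + 3)*(a + 4)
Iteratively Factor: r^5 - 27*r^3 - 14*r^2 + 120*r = (r + 3)*(r^4 - 3*r^3 - 18*r^2 + 40*r) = (r + 3)*(r + 4)*(r^3 - 7*r^2 + 10*r) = (r - 5)*(r + 3)*(r + 4)*(r^2 - 2*r) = (r - 5)*(r - 2)*(r + 3)*(r + 4)*(r)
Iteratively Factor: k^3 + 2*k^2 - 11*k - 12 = (k + 4)*(k^2 - 2*k - 3) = (k - 3)*(k + 4)*(k + 1)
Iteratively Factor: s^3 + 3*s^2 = (s + 3)*(s^2) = s*(s + 3)*(s)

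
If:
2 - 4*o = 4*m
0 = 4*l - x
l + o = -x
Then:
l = x/4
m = 5*x/4 + 1/2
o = -5*x/4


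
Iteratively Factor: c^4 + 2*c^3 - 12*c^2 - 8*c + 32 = (c + 2)*(c^3 - 12*c + 16) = (c + 2)*(c + 4)*(c^2 - 4*c + 4) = (c - 2)*(c + 2)*(c + 4)*(c - 2)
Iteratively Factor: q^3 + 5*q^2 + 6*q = (q)*(q^2 + 5*q + 6) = q*(q + 2)*(q + 3)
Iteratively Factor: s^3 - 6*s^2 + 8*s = (s - 4)*(s^2 - 2*s) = (s - 4)*(s - 2)*(s)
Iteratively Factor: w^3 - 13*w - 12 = (w + 3)*(w^2 - 3*w - 4) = (w - 4)*(w + 3)*(w + 1)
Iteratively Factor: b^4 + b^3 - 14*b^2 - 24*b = (b - 4)*(b^3 + 5*b^2 + 6*b) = (b - 4)*(b + 3)*(b^2 + 2*b) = (b - 4)*(b + 2)*(b + 3)*(b)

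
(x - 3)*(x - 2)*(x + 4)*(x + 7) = x^4 + 6*x^3 - 21*x^2 - 74*x + 168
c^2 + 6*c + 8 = (c + 2)*(c + 4)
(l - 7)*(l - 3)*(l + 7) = l^3 - 3*l^2 - 49*l + 147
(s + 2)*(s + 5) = s^2 + 7*s + 10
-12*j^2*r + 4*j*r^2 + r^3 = r*(-2*j + r)*(6*j + r)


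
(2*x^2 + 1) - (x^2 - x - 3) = x^2 + x + 4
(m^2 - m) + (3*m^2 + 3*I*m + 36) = 4*m^2 - m + 3*I*m + 36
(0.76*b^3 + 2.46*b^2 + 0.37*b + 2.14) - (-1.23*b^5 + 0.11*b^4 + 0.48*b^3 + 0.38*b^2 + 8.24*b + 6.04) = 1.23*b^5 - 0.11*b^4 + 0.28*b^3 + 2.08*b^2 - 7.87*b - 3.9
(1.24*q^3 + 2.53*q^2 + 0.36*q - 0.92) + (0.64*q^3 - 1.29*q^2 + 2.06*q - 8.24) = 1.88*q^3 + 1.24*q^2 + 2.42*q - 9.16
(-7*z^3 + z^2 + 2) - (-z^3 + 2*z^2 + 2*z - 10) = -6*z^3 - z^2 - 2*z + 12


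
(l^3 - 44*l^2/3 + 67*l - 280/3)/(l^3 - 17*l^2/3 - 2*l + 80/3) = (l - 7)/(l + 2)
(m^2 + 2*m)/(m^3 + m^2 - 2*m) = 1/(m - 1)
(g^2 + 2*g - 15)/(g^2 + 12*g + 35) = (g - 3)/(g + 7)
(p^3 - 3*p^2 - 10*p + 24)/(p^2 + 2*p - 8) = (p^2 - p - 12)/(p + 4)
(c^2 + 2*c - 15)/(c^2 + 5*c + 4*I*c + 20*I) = (c - 3)/(c + 4*I)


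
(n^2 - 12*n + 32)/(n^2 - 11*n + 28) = (n - 8)/(n - 7)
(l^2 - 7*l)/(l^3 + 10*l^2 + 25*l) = (l - 7)/(l^2 + 10*l + 25)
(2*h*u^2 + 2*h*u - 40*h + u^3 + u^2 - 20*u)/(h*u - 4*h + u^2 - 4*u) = (2*h*u + 10*h + u^2 + 5*u)/(h + u)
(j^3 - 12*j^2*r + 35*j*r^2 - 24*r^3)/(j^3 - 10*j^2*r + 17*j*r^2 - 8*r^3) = (-j + 3*r)/(-j + r)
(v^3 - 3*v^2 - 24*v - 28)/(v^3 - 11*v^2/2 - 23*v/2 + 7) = 2*(v + 2)/(2*v - 1)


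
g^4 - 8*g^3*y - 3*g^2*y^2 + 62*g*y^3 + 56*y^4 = (g - 7*y)*(g - 4*y)*(g + y)*(g + 2*y)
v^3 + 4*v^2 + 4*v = v*(v + 2)^2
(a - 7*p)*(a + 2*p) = a^2 - 5*a*p - 14*p^2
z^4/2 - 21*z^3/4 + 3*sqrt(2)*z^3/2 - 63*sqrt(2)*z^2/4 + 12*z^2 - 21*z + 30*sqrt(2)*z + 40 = (z/2 + sqrt(2))*(z - 8)*(z - 5/2)*(z + sqrt(2))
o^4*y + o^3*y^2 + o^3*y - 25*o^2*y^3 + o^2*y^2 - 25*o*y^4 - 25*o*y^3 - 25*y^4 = (o - 5*y)*(o + y)*(o + 5*y)*(o*y + y)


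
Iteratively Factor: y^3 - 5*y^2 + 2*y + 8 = (y - 2)*(y^2 - 3*y - 4) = (y - 4)*(y - 2)*(y + 1)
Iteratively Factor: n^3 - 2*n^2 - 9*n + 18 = (n + 3)*(n^2 - 5*n + 6) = (n - 3)*(n + 3)*(n - 2)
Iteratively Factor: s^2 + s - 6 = (s + 3)*(s - 2)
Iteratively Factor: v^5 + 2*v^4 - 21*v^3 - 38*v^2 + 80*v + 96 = (v + 4)*(v^4 - 2*v^3 - 13*v^2 + 14*v + 24) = (v - 4)*(v + 4)*(v^3 + 2*v^2 - 5*v - 6) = (v - 4)*(v + 1)*(v + 4)*(v^2 + v - 6) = (v - 4)*(v - 2)*(v + 1)*(v + 4)*(v + 3)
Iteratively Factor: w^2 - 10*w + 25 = (w - 5)*(w - 5)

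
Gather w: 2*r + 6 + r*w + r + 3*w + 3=3*r + w*(r + 3) + 9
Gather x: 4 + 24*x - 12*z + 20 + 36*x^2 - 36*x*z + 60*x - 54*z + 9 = 36*x^2 + x*(84 - 36*z) - 66*z + 33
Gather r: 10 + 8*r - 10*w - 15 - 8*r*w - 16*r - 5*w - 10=r*(-8*w - 8) - 15*w - 15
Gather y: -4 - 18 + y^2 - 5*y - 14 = y^2 - 5*y - 36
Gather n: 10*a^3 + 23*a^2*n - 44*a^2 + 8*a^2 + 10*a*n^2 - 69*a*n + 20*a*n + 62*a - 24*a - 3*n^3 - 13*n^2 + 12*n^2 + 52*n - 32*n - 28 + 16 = 10*a^3 - 36*a^2 + 38*a - 3*n^3 + n^2*(10*a - 1) + n*(23*a^2 - 49*a + 20) - 12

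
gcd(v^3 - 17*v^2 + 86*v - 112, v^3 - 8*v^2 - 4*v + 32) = v^2 - 10*v + 16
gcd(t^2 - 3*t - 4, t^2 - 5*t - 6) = t + 1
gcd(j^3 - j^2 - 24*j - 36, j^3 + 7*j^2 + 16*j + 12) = j^2 + 5*j + 6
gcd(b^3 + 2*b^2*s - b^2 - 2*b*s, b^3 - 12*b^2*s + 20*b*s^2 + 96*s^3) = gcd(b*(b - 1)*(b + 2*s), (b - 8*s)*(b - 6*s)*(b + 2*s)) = b + 2*s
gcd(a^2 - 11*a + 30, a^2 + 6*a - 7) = 1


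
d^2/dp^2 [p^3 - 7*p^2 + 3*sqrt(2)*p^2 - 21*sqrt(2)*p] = 6*p - 14 + 6*sqrt(2)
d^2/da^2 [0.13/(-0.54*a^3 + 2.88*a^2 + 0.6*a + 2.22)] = ((0.4212*a - 0.7488)*(-0.54*a^3 + 2.88*a^2 + 0.6*a + 2.22) + 0.13*(-3.24*a^2 + 11.52*a + 1.2)*(-1.62*a^2 + 5.76*a + 0.6))/(-0.54*a^3 + 2.88*a^2 + 0.6*a + 2.22)^3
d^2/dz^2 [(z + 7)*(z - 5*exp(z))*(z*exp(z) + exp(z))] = (z^3 - 20*z^2*exp(z) + 14*z^2 - 200*z*exp(z) + 45*z - 310*exp(z) + 30)*exp(z)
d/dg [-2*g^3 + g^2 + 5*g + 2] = -6*g^2 + 2*g + 5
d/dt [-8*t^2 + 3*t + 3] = 3 - 16*t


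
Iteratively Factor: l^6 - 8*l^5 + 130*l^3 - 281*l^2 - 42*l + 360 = (l - 5)*(l^5 - 3*l^4 - 15*l^3 + 55*l^2 - 6*l - 72) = (l - 5)*(l + 4)*(l^4 - 7*l^3 + 13*l^2 + 3*l - 18) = (l - 5)*(l - 3)*(l + 4)*(l^3 - 4*l^2 + l + 6) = (l - 5)*(l - 3)^2*(l + 4)*(l^2 - l - 2) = (l - 5)*(l - 3)^2*(l - 2)*(l + 4)*(l + 1)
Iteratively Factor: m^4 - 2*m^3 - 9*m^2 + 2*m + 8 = (m - 4)*(m^3 + 2*m^2 - m - 2) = (m - 4)*(m - 1)*(m^2 + 3*m + 2) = (m - 4)*(m - 1)*(m + 1)*(m + 2)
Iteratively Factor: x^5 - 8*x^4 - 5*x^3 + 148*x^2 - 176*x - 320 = (x + 1)*(x^4 - 9*x^3 + 4*x^2 + 144*x - 320) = (x - 4)*(x + 1)*(x^3 - 5*x^2 - 16*x + 80) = (x - 4)^2*(x + 1)*(x^2 - x - 20) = (x - 5)*(x - 4)^2*(x + 1)*(x + 4)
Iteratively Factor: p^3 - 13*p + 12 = (p + 4)*(p^2 - 4*p + 3) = (p - 3)*(p + 4)*(p - 1)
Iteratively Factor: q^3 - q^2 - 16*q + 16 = (q + 4)*(q^2 - 5*q + 4) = (q - 1)*(q + 4)*(q - 4)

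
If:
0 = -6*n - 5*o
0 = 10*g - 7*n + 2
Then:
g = -7*o/12 - 1/5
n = -5*o/6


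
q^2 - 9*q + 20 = (q - 5)*(q - 4)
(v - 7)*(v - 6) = v^2 - 13*v + 42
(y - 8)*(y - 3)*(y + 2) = y^3 - 9*y^2 + 2*y + 48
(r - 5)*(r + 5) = r^2 - 25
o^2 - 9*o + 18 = (o - 6)*(o - 3)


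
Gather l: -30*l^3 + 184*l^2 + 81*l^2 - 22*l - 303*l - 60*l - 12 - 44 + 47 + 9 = -30*l^3 + 265*l^2 - 385*l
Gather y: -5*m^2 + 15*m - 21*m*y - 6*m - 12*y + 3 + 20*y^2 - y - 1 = -5*m^2 + 9*m + 20*y^2 + y*(-21*m - 13) + 2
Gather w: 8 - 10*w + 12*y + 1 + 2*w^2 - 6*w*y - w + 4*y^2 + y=2*w^2 + w*(-6*y - 11) + 4*y^2 + 13*y + 9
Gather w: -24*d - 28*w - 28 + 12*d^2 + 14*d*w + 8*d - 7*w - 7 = 12*d^2 - 16*d + w*(14*d - 35) - 35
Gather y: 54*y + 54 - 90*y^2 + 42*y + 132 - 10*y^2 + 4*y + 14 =-100*y^2 + 100*y + 200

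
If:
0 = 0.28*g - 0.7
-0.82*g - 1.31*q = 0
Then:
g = 2.50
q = -1.56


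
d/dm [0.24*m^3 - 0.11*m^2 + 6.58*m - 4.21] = 0.72*m^2 - 0.22*m + 6.58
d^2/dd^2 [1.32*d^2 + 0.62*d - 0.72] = 2.64000000000000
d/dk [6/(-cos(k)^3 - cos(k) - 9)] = 6*(3*sin(k)^2 - 4)*sin(k)/(cos(k)^3 + cos(k) + 9)^2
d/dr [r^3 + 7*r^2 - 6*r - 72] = 3*r^2 + 14*r - 6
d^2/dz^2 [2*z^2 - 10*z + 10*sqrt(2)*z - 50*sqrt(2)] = 4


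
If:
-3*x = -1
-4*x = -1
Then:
No Solution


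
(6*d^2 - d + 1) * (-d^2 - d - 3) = -6*d^4 - 5*d^3 - 18*d^2 + 2*d - 3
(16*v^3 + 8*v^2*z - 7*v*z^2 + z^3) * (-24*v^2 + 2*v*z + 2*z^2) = -384*v^5 - 160*v^4*z + 216*v^3*z^2 - 22*v^2*z^3 - 12*v*z^4 + 2*z^5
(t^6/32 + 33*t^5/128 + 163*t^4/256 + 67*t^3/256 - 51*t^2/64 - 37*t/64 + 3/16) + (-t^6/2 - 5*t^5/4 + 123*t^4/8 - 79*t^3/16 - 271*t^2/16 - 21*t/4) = -15*t^6/32 - 127*t^5/128 + 4099*t^4/256 - 1197*t^3/256 - 1135*t^2/64 - 373*t/64 + 3/16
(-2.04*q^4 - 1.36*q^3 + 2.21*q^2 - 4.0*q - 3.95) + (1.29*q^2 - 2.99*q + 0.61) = -2.04*q^4 - 1.36*q^3 + 3.5*q^2 - 6.99*q - 3.34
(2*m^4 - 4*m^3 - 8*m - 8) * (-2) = -4*m^4 + 8*m^3 + 16*m + 16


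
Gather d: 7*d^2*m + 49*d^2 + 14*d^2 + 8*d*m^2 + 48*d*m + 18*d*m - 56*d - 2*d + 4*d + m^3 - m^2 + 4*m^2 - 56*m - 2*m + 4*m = d^2*(7*m + 63) + d*(8*m^2 + 66*m - 54) + m^3 + 3*m^2 - 54*m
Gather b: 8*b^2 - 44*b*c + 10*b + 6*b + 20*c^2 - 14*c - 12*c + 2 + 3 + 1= 8*b^2 + b*(16 - 44*c) + 20*c^2 - 26*c + 6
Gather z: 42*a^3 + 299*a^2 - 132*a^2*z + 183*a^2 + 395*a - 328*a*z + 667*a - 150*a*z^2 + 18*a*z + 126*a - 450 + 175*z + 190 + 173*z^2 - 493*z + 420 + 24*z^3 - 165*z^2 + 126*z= 42*a^3 + 482*a^2 + 1188*a + 24*z^3 + z^2*(8 - 150*a) + z*(-132*a^2 - 310*a - 192) + 160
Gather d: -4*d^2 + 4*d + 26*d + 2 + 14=-4*d^2 + 30*d + 16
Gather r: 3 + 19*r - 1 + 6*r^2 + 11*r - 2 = 6*r^2 + 30*r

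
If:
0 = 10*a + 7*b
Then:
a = -7*b/10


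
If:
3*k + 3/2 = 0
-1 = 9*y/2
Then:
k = -1/2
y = -2/9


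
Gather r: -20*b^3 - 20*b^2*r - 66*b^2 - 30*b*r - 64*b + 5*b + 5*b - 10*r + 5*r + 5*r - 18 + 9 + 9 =-20*b^3 - 66*b^2 - 54*b + r*(-20*b^2 - 30*b)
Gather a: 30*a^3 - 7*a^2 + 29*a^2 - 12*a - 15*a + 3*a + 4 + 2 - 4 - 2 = 30*a^3 + 22*a^2 - 24*a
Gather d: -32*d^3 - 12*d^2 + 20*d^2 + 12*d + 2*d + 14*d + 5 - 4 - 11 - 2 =-32*d^3 + 8*d^2 + 28*d - 12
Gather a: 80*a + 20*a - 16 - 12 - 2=100*a - 30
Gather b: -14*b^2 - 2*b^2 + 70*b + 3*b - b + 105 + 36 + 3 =-16*b^2 + 72*b + 144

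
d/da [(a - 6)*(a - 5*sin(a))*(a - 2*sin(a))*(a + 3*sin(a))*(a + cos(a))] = (6 - a)*(a - 5*sin(a))*(a - 2*sin(a))*(a + 3*sin(a))*(sin(a) - 1) + (6 - a)*(a - 5*sin(a))*(a + 3*sin(a))*(a + cos(a))*(2*cos(a) - 1) + (6 - a)*(a - 2*sin(a))*(a + 3*sin(a))*(a + cos(a))*(5*cos(a) - 1) + (a - 6)*(a - 5*sin(a))*(a - 2*sin(a))*(a + cos(a))*(3*cos(a) + 1) + (a - 5*sin(a))*(a - 2*sin(a))*(a + 3*sin(a))*(a + cos(a))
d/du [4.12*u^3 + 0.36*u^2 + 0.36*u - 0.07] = 12.36*u^2 + 0.72*u + 0.36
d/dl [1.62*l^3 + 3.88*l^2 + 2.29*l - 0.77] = 4.86*l^2 + 7.76*l + 2.29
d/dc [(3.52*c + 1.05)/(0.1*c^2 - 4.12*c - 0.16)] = (-0.352*c^2 - 0.210000000000001*c + 3.7628)/(0.01*c^4 - 0.824*c^3 + 16.9424*c^2 + 1.3184*c + 0.0256)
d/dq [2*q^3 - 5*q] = 6*q^2 - 5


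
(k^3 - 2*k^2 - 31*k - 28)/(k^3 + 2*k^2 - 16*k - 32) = (k^2 - 6*k - 7)/(k^2 - 2*k - 8)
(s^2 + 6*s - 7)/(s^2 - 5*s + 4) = (s + 7)/(s - 4)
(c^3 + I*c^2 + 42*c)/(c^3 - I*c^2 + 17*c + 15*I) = c*(c^2 + I*c + 42)/(c^3 - I*c^2 + 17*c + 15*I)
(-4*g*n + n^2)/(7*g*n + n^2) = (-4*g + n)/(7*g + n)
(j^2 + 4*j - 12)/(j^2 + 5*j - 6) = (j - 2)/(j - 1)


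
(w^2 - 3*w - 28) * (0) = 0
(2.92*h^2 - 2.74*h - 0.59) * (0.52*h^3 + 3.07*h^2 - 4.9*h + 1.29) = 1.5184*h^5 + 7.5396*h^4 - 23.0266*h^3 + 15.3815*h^2 - 0.6436*h - 0.7611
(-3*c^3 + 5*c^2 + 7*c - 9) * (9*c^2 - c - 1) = -27*c^5 + 48*c^4 + 61*c^3 - 93*c^2 + 2*c + 9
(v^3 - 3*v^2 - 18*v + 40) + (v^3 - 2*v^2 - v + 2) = 2*v^3 - 5*v^2 - 19*v + 42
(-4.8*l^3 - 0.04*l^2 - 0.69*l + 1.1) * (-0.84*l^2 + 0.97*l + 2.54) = 4.032*l^5 - 4.6224*l^4 - 11.6512*l^3 - 1.6949*l^2 - 0.6856*l + 2.794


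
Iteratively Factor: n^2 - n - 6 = (n + 2)*(n - 3)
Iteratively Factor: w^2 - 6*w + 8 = (w - 4)*(w - 2)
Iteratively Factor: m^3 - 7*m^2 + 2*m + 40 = (m + 2)*(m^2 - 9*m + 20) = (m - 5)*(m + 2)*(m - 4)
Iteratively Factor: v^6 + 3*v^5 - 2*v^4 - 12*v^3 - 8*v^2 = (v - 2)*(v^5 + 5*v^4 + 8*v^3 + 4*v^2) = (v - 2)*(v + 2)*(v^4 + 3*v^3 + 2*v^2) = v*(v - 2)*(v + 2)*(v^3 + 3*v^2 + 2*v) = v^2*(v - 2)*(v + 2)*(v^2 + 3*v + 2) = v^2*(v - 2)*(v + 2)^2*(v + 1)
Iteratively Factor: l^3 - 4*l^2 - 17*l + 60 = (l - 3)*(l^2 - l - 20) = (l - 5)*(l - 3)*(l + 4)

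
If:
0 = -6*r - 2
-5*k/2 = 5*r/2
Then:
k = 1/3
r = -1/3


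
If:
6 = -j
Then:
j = -6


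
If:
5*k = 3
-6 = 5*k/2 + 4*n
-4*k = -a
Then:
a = 12/5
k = 3/5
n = -15/8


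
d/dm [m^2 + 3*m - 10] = 2*m + 3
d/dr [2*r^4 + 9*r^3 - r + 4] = 8*r^3 + 27*r^2 - 1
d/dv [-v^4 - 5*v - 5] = -4*v^3 - 5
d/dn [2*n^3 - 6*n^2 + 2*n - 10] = 6*n^2 - 12*n + 2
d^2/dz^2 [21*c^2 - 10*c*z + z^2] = 2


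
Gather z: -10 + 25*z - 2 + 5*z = 30*z - 12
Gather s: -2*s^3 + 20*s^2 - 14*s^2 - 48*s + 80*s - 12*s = -2*s^3 + 6*s^2 + 20*s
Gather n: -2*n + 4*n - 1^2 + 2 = 2*n + 1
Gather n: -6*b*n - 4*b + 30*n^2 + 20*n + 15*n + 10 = -4*b + 30*n^2 + n*(35 - 6*b) + 10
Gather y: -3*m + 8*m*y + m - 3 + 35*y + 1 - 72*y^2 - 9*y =-2*m - 72*y^2 + y*(8*m + 26) - 2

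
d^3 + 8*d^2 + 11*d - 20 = (d - 1)*(d + 4)*(d + 5)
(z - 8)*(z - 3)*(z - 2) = z^3 - 13*z^2 + 46*z - 48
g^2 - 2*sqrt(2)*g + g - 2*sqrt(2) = (g + 1)*(g - 2*sqrt(2))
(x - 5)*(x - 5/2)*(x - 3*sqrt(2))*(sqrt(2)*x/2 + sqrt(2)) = sqrt(2)*x^4/2 - 11*sqrt(2)*x^3/4 - 3*x^3 - 5*sqrt(2)*x^2/4 + 33*x^2/2 + 15*x/2 + 25*sqrt(2)*x/2 - 75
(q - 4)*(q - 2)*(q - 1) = q^3 - 7*q^2 + 14*q - 8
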